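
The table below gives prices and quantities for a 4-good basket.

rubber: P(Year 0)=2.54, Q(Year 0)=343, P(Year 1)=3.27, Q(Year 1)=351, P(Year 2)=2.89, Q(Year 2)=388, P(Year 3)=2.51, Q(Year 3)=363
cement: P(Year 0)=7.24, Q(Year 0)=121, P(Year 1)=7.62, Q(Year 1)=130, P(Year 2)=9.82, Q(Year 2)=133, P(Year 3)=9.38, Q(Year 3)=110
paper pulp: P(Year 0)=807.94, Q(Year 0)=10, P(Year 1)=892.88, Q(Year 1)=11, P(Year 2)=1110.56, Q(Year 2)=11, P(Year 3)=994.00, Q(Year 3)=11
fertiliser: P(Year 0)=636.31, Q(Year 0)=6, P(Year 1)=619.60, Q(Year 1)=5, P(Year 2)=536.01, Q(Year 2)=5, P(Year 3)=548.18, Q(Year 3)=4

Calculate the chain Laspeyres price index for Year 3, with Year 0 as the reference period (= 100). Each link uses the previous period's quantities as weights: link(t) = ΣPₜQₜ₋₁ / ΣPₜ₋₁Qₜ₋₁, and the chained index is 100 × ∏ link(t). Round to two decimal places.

112.76

Link Year 0→Year 1:
ΣP(Year 1)Q(Year 0) = 3.27×343 + 7.62×121 + 892.88×10 + 619.60×6 = 1121.61 + 922.02 + 8928.8 + 3717.6 = 14690.03
ΣP(Year 0)Q(Year 0) = 2.54×343 + 7.24×121 + 807.94×10 + 636.31×6 = 871.22 + 876.04 + 8079.4 + 3817.86 = 13644.52
link = 14690.03/13644.52 = 1.076625
Link Year 1→Year 2:
ΣP(Year 2)Q(Year 1) = 2.89×351 + 9.82×130 + 1110.56×11 + 536.01×5 = 1014.39 + 1276.6 + 12216.16 + 2680.05 = 17187.2
ΣP(Year 1)Q(Year 1) = 3.27×351 + 7.62×130 + 892.88×11 + 619.60×5 = 1147.77 + 990.6 + 9821.68 + 3098 = 15058.05
link = 17187.2/15058.05 = 1.141396
Link Year 2→Year 3:
ΣP(Year 3)Q(Year 2) = 2.51×388 + 9.38×133 + 994.00×11 + 548.18×5 = 973.88 + 1247.54 + 10934 + 2740.9 = 15896.32
ΣP(Year 2)Q(Year 2) = 2.89×388 + 9.82×133 + 1110.56×11 + 536.01×5 = 1121.32 + 1306.06 + 12216.16 + 2680.05 = 17323.59
link = 15896.32/17323.59 = 0.917611
Chained index = 100 × 1.076625 × 1.141396 × 0.917611 = 112.7612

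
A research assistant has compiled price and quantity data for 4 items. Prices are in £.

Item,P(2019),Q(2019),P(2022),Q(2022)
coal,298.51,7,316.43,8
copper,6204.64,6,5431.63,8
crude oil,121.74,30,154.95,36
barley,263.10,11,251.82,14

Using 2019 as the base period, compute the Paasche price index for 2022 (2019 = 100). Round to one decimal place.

Paasche price index uses current-period quantities as weights.
ΣP(2022)·Q(2022) = 316.43×8 + 5431.63×8 + 154.95×36 + 251.82×14 = 2531.44 + 43453.04 + 5578.2 + 3525.48 = 55088.16
ΣP(2019)·Q(2022) = 298.51×8 + 6204.64×8 + 121.74×36 + 263.10×14 = 2388.08 + 49637.12 + 4382.64 + 3683.4 = 60091.24
Index = 55088.16 / 60091.24 × 100 = 91.6742

91.7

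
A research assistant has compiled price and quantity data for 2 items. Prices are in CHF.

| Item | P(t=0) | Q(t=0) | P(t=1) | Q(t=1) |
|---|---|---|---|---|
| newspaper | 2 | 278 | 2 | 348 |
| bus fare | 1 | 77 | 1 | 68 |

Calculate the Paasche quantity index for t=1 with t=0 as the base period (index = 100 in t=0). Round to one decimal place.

120.7

Paasche quantity index uses current-period prices as weights.
ΣP(t=1)·Q(t=1) = 2×348 + 1×68 = 696 + 68 = 764
ΣP(t=1)·Q(t=0) = 2×278 + 1×77 = 556 + 77 = 633
Index = 764 / 633 × 100 = 120.6951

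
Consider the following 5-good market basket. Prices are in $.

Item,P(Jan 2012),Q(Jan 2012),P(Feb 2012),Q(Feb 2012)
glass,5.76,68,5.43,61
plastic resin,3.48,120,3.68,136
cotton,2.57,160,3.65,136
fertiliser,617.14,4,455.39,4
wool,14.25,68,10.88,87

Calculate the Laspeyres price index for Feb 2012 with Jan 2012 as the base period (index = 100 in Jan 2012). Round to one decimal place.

Laspeyres price index uses base-period quantities as weights.
ΣP(Feb 2012)·Q(Jan 2012) = 5.43×68 + 3.68×120 + 3.65×160 + 455.39×4 + 10.88×68 = 369.24 + 441.6 + 584 + 1821.56 + 739.84 = 3956.24
ΣP(Jan 2012)·Q(Jan 2012) = 5.76×68 + 3.48×120 + 2.57×160 + 617.14×4 + 14.25×68 = 391.68 + 417.6 + 411.2 + 2468.56 + 969 = 4658.04
Index = 3956.24 / 4658.04 × 100 = 84.9336

84.9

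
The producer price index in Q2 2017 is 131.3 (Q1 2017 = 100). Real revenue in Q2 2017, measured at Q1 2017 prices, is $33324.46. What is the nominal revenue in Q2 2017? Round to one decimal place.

Nominal = Real × (Index/100) = 33324.46 × (131.3/100)
        = 33324.46 × 1.313 = 43755.0160

43755.0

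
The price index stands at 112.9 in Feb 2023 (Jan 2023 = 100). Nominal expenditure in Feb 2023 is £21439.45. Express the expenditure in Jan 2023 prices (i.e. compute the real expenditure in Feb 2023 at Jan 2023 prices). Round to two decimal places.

Real = Nominal ÷ (Index/100) = 21439.45 ÷ (112.9/100)
     = 21439.45 ÷ 1.129 = 18989.7697

18989.77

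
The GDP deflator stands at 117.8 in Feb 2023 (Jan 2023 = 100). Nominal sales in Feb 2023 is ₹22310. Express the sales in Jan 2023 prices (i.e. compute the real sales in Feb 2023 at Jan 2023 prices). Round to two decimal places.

18938.88

Real = Nominal ÷ (Index/100) = 22310 ÷ (117.8/100)
     = 22310 ÷ 1.178 = 18938.8795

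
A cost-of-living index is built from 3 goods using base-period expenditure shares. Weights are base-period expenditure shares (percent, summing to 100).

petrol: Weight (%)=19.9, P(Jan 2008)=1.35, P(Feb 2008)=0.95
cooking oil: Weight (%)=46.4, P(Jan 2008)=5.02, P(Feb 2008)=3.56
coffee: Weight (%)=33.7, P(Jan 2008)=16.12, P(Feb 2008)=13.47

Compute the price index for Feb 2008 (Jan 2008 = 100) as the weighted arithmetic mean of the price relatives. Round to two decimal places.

petrol: 19.9 × (0.95/1.35) = 19.9 × 0.703704 = 14.0037
cooking oil: 46.4 × (3.56/5.02) = 46.4 × 0.709163 = 32.9052
coffee: 33.7 × (13.47/16.12) = 33.7 × 0.835608 = 28.1600
Index = Σ wᵢ·(p₁ᵢ/p₀ᵢ) = 14.0037 + 32.9052 + 28.1600 = 75.0689

75.07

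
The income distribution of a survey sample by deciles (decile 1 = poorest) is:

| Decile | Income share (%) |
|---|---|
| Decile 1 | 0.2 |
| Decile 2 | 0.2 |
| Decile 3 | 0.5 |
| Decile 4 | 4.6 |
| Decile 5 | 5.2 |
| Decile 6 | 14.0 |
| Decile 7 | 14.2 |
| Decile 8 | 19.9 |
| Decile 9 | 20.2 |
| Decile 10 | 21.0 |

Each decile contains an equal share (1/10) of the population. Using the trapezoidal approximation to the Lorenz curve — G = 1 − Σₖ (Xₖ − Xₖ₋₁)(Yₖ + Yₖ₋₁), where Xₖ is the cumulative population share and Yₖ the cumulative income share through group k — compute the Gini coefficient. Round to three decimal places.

0.462

Cumulative income shares Yₖ: 0.0020, 0.0040, 0.0090, 0.0550, 0.1070, 0.2470, 0.3890, 0.5880, 0.7900, 1.0000
Σ (Xₖ−Xₖ₋₁)(Yₖ+Yₖ₋₁) = (1/10)(0.0020+0.0000) + (1/10)(0.0040+0.0020) + (1/10)(0.0090+0.0040) + (1/10)(0.0550+0.0090) + (1/10)(0.1070+0.0550) + (1/10)(0.2470+0.1070) + (1/10)(0.3890+0.2470) + (1/10)(0.5880+0.3890) + (1/10)(0.7900+0.5880) + (1/10)(1.0000+0.7900)
  = 0.0002 + 0.0006 + 0.0013 + 0.0064 + 0.0162 + 0.0354 + 0.0636 + 0.0977 + 0.1378 + 0.1790 = 0.5382
G = 1 − 0.5382 = 0.4618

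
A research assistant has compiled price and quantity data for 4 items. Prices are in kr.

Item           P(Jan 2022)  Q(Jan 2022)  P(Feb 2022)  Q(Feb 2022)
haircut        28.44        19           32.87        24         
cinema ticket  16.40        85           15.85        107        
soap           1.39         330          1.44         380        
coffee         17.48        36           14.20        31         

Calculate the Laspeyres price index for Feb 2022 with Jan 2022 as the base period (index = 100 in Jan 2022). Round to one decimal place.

Laspeyres price index uses base-period quantities as weights.
ΣP(Feb 2022)·Q(Jan 2022) = 32.87×19 + 15.85×85 + 1.44×330 + 14.20×36 = 624.53 + 1347.25 + 475.2 + 511.2 = 2958.18
ΣP(Jan 2022)·Q(Jan 2022) = 28.44×19 + 16.40×85 + 1.39×330 + 17.48×36 = 540.36 + 1394 + 458.7 + 629.28 = 3022.34
Index = 2958.18 / 3022.34 × 100 = 97.8771

97.9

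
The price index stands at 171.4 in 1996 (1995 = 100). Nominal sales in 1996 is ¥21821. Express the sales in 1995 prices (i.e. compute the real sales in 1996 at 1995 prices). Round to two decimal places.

12731.04

Real = Nominal ÷ (Index/100) = 21821 ÷ (171.4/100)
     = 21821 ÷ 1.714 = 12731.0385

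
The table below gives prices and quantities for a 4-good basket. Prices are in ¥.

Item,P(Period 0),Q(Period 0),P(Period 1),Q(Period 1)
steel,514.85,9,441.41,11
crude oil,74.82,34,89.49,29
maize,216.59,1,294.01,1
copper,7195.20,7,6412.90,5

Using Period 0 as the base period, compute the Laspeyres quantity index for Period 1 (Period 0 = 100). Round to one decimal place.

Laspeyres quantity index uses base-period prices as weights.
ΣP(Period 0)·Q(Period 1) = 514.85×11 + 74.82×29 + 216.59×1 + 7195.20×5 = 5663.35 + 2169.78 + 216.59 + 35976 = 44025.72
ΣP(Period 0)·Q(Period 0) = 514.85×9 + 74.82×34 + 216.59×1 + 7195.20×7 = 4633.65 + 2543.88 + 216.59 + 50366.4 = 57760.52
Index = 44025.72 / 57760.52 × 100 = 76.2211

76.2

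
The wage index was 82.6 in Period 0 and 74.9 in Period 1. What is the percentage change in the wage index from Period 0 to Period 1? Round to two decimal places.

Change = (74.9 − 82.6) / 82.6 × 100
       = -7.7 / 82.6 × 100 = -9.3220%

-9.32%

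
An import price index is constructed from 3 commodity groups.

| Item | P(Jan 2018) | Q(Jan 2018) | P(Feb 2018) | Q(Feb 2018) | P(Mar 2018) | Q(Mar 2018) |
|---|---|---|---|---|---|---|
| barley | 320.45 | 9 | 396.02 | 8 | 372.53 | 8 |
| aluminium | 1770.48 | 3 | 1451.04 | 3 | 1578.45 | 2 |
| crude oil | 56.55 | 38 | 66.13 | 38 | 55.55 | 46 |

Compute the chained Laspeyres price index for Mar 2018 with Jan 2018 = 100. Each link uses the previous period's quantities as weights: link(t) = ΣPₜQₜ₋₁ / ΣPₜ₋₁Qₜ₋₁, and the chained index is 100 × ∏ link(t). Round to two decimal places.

98.74

Link Jan 2018→Feb 2018:
ΣP(Feb 2018)Q(Jan 2018) = 396.02×9 + 1451.04×3 + 66.13×38 = 3564.18 + 4353.12 + 2512.94 = 10430.24
ΣP(Jan 2018)Q(Jan 2018) = 320.45×9 + 1770.48×3 + 56.55×38 = 2884.05 + 5311.44 + 2148.9 = 10344.39
link = 10430.24/10344.39 = 1.008299
Link Feb 2018→Mar 2018:
ΣP(Mar 2018)Q(Feb 2018) = 372.53×8 + 1578.45×3 + 55.55×38 = 2980.24 + 4735.35 + 2110.9 = 9826.49
ΣP(Feb 2018)Q(Feb 2018) = 396.02×8 + 1451.04×3 + 66.13×38 = 3168.16 + 4353.12 + 2512.94 = 10034.22
link = 9826.49/10034.22 = 0.979298
Chained index = 100 × 1.008299 × 0.979298 = 98.7425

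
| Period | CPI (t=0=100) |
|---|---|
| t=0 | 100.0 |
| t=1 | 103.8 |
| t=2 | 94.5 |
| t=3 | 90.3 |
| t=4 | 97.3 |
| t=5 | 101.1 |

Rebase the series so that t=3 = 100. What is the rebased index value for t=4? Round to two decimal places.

107.75

Rebased(t=4) = 97.3 / 90.3 × 100 = 107.7519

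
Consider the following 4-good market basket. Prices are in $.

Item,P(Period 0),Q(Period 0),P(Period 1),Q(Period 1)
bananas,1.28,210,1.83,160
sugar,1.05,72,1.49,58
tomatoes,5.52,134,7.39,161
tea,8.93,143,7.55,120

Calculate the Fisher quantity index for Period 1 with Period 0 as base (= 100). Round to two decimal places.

Laspeyres component (base-period weights):
ΣP(Period 0)Q(Period 1) = 1.28×160 + 1.05×58 + 5.52×161 + 8.93×120 = 204.8 + 60.9 + 888.72 + 1071.6 = 2226.02
ΣP(Period 0)Q(Period 0) = 1.28×210 + 1.05×72 + 5.52×134 + 8.93×143 = 268.8 + 75.6 + 739.68 + 1276.99 = 2361.07
L = 2226.02 / 2361.07 × 100 = 94.2801
Paasche component (current-period weights):
ΣP(Period 1)Q(Period 1) = 1.83×160 + 1.49×58 + 7.39×161 + 7.55×120 = 292.8 + 86.42 + 1189.79 + 906 = 2475.01
ΣP(Period 1)Q(Period 0) = 1.83×210 + 1.49×72 + 7.39×134 + 7.55×143 = 384.3 + 107.28 + 990.26 + 1079.65 = 2561.49
P = 2475.01 / 2561.49 × 100 = 96.6238
Fisher = √(L × P) = √(94.2801 × 96.6238) = 95.4448

95.44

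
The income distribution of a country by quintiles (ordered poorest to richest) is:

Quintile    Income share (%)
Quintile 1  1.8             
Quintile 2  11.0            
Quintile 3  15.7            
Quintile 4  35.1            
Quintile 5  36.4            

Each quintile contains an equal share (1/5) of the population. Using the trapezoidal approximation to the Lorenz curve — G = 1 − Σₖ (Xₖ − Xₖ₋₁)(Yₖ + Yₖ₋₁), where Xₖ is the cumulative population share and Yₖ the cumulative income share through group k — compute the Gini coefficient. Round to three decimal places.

0.373

Cumulative income shares Yₖ: 0.0180, 0.1280, 0.2850, 0.6360, 1.0000
Σ (Xₖ−Xₖ₋₁)(Yₖ+Yₖ₋₁) = (1/5)(0.0180+0.0000) + (1/5)(0.1280+0.0180) + (1/5)(0.2850+0.1280) + (1/5)(0.6360+0.2850) + (1/5)(1.0000+0.6360)
  = 0.0036 + 0.0292 + 0.0826 + 0.1842 + 0.3272 = 0.6268
G = 1 − 0.6268 = 0.3732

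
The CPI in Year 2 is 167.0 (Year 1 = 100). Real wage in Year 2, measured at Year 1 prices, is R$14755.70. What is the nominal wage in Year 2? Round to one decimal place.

Nominal = Real × (Index/100) = 14755.70 × (167.0/100)
        = 14755.70 × 1.670 = 24642.0190

24642.0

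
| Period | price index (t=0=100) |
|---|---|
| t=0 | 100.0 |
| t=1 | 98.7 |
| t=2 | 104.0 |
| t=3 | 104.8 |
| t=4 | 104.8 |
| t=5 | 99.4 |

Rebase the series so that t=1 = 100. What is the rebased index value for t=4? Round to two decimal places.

106.18

Rebased(t=4) = 104.8 / 98.7 × 100 = 106.1803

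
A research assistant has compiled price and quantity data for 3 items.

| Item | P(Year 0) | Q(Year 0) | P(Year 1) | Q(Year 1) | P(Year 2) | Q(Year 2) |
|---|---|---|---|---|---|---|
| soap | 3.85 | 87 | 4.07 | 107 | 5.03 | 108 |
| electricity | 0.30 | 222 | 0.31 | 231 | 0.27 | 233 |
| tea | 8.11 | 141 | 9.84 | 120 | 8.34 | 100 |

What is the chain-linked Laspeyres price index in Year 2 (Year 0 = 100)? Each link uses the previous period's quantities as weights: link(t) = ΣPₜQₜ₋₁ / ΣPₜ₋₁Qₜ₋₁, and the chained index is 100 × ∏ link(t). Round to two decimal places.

Link Year 0→Year 1:
ΣP(Year 1)Q(Year 0) = 4.07×87 + 0.31×222 + 9.84×141 = 354.09 + 68.82 + 1387.44 = 1810.35
ΣP(Year 0)Q(Year 0) = 3.85×87 + 0.30×222 + 8.11×141 = 334.95 + 66.6 + 1143.51 = 1545.06
link = 1810.35/1545.06 = 1.171702
Link Year 1→Year 2:
ΣP(Year 2)Q(Year 1) = 5.03×107 + 0.27×231 + 8.34×120 = 538.21 + 62.37 + 1000.8 = 1601.38
ΣP(Year 1)Q(Year 1) = 4.07×107 + 0.31×231 + 9.84×120 = 435.49 + 71.61 + 1180.8 = 1687.9
link = 1601.38/1687.9 = 0.948741
Chained index = 100 × 1.171702 × 0.948741 = 111.1642

111.16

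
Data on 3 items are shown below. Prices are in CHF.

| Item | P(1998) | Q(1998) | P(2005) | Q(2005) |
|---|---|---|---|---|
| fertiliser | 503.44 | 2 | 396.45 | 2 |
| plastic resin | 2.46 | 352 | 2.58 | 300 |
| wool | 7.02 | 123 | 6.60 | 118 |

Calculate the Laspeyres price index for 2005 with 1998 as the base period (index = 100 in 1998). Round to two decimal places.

Laspeyres price index uses base-period quantities as weights.
ΣP(2005)·Q(1998) = 396.45×2 + 2.58×352 + 6.60×123 = 792.9 + 908.16 + 811.8 = 2512.86
ΣP(1998)·Q(1998) = 503.44×2 + 2.46×352 + 7.02×123 = 1006.88 + 865.92 + 863.46 = 2736.26
Index = 2512.86 / 2736.26 × 100 = 91.8356

91.84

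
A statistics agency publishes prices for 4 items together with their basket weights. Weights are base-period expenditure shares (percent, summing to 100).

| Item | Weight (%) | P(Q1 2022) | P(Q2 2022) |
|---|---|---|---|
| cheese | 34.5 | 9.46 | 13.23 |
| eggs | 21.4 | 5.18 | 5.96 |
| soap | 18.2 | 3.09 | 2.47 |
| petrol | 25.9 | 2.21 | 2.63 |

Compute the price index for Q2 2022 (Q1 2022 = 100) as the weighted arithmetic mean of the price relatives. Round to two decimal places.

118.24

cheese: 34.5 × (13.23/9.46) = 34.5 × 1.398520 = 48.2489
eggs: 21.4 × (5.96/5.18) = 21.4 × 1.150579 = 24.6224
soap: 18.2 × (2.47/3.09) = 18.2 × 0.799353 = 14.5482
petrol: 25.9 × (2.63/2.21) = 25.9 × 1.190045 = 30.8222
Index = Σ wᵢ·(p₁ᵢ/p₀ᵢ) = 48.2489 + 24.6224 + 14.5482 + 30.8222 = 118.2417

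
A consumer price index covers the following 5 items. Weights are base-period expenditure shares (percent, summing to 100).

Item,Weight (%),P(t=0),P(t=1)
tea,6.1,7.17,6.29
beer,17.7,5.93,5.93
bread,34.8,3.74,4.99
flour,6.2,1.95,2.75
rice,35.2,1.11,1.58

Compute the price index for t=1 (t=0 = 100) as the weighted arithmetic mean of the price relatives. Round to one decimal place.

128.3

tea: 6.1 × (6.29/7.17) = 6.1 × 0.877266 = 5.3513
beer: 17.7 × (5.93/5.93) = 17.7 × 1.000000 = 17.7000
bread: 34.8 × (4.99/3.74) = 34.8 × 1.334225 = 46.4310
flour: 6.2 × (2.75/1.95) = 6.2 × 1.410256 = 8.7436
rice: 35.2 × (1.58/1.11) = 35.2 × 1.423423 = 50.1045
Index = Σ wᵢ·(p₁ᵢ/p₀ᵢ) = 5.3513 + 17.7000 + 46.4310 + 8.7436 + 50.1045 = 128.3304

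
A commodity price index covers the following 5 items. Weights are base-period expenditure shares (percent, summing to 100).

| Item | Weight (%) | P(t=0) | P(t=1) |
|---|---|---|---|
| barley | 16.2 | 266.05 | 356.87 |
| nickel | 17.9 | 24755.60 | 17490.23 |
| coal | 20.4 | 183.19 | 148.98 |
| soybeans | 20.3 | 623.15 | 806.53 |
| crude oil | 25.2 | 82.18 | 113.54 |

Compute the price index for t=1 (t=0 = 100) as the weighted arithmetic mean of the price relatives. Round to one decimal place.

112.1

barley: 16.2 × (356.87/266.05) = 16.2 × 1.341364 = 21.7301
nickel: 17.9 × (17490.23/24755.60) = 17.9 × 0.706516 = 12.6466
coal: 20.4 × (148.98/183.19) = 20.4 × 0.813254 = 16.5904
soybeans: 20.3 × (806.53/623.15) = 20.3 × 1.294279 = 26.2739
crude oil: 25.2 × (113.54/82.18) = 25.2 × 1.381601 = 34.8164
Index = Σ wᵢ·(p₁ᵢ/p₀ᵢ) = 21.7301 + 12.6466 + 16.5904 + 26.2739 + 34.8164 = 112.0573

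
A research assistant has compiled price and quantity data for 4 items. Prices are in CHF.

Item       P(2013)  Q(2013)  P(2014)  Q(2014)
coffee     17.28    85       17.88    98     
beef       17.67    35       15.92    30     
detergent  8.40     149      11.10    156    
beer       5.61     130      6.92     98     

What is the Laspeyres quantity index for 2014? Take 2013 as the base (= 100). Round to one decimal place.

Laspeyres quantity index uses base-period prices as weights.
ΣP(2013)·Q(2014) = 17.28×98 + 17.67×30 + 8.40×156 + 5.61×98 = 1693.44 + 530.1 + 1310.4 + 549.78 = 4083.72
ΣP(2013)·Q(2013) = 17.28×85 + 17.67×35 + 8.40×149 + 5.61×130 = 1468.8 + 618.45 + 1251.6 + 729.3 = 4068.15
Index = 4083.72 / 4068.15 × 100 = 100.3827

100.4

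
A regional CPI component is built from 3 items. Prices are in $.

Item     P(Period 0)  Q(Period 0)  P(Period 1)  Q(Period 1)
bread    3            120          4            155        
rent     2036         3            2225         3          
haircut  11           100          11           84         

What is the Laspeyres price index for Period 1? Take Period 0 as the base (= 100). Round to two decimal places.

109.08

Laspeyres price index uses base-period quantities as weights.
ΣP(Period 1)·Q(Period 0) = 4×120 + 2225×3 + 11×100 = 480 + 6675 + 1100 = 8255
ΣP(Period 0)·Q(Period 0) = 3×120 + 2036×3 + 11×100 = 360 + 6108 + 1100 = 7568
Index = 8255 / 7568 × 100 = 109.0777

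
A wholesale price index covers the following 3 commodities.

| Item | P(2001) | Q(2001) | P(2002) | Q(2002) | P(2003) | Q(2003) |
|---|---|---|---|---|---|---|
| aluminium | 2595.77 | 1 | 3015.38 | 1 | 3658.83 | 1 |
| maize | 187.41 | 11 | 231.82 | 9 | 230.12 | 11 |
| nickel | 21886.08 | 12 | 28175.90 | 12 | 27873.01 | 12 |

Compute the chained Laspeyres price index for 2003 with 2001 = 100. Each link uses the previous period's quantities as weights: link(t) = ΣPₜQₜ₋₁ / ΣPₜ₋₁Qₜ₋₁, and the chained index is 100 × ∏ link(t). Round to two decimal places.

127.45

Link 2001→2002:
ΣP(2002)Q(2001) = 3015.38×1 + 231.82×11 + 28175.90×12 = 3015.38 + 2550.02 + 338110.8 = 343676.2
ΣP(2001)Q(2001) = 2595.77×1 + 187.41×11 + 21886.08×12 = 2595.77 + 2061.51 + 262632.96 = 267290.24
link = 343676.2/267290.24 = 1.285779
Link 2002→2003:
ΣP(2003)Q(2002) = 3658.83×1 + 230.12×9 + 27873.01×12 = 3658.83 + 2071.08 + 334476.12 = 340206.03
ΣP(2002)Q(2002) = 3015.38×1 + 231.82×9 + 28175.90×12 = 3015.38 + 2086.38 + 338110.8 = 343212.56
link = 340206.03/343212.56 = 0.991240
Chained index = 100 × 1.285779 × 0.991240 = 127.4516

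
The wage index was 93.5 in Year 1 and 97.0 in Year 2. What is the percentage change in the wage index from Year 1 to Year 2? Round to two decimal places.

Change = (97.0 − 93.5) / 93.5 × 100
       = 3.5 / 93.5 × 100 = 3.7433%

3.74%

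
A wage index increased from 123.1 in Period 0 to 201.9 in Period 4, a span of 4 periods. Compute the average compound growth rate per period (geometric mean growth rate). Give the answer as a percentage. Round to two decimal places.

Growth factor = (201.9/123.1)^(1/4) = (1.640130)^(1/4) = 1.131669
Growth rate = 1.131669 − 1 = 0.131669 = 13.1669%

13.17%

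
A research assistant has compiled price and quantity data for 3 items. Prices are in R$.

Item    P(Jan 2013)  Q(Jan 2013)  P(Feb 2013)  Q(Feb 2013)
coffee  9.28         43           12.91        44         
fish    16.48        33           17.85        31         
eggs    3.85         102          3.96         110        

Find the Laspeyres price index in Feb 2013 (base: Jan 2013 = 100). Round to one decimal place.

115.9

Laspeyres price index uses base-period quantities as weights.
ΣP(Feb 2013)·Q(Jan 2013) = 12.91×43 + 17.85×33 + 3.96×102 = 555.13 + 589.05 + 403.92 = 1548.1
ΣP(Jan 2013)·Q(Jan 2013) = 9.28×43 + 16.48×33 + 3.85×102 = 399.04 + 543.84 + 392.7 = 1335.58
Index = 1548.1 / 1335.58 × 100 = 115.9122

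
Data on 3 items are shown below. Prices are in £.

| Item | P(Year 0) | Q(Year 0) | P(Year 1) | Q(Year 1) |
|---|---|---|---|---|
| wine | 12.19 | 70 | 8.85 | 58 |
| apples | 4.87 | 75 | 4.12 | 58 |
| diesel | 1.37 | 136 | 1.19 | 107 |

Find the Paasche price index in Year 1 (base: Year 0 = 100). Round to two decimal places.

77.42

Paasche price index uses current-period quantities as weights.
ΣP(Year 1)·Q(Year 1) = 8.85×58 + 4.12×58 + 1.19×107 = 513.3 + 238.96 + 127.33 = 879.59
ΣP(Year 0)·Q(Year 1) = 12.19×58 + 4.87×58 + 1.37×107 = 707.02 + 282.46 + 146.59 = 1136.07
Index = 879.59 / 1136.07 × 100 = 77.4239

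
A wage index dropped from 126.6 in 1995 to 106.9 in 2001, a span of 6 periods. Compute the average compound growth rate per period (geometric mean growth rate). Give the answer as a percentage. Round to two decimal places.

-2.78%

Growth factor = (106.9/126.6)^(1/6) = (0.844392)^(1/6) = 0.972204
Growth rate = 0.972204 − 1 = -0.027796 = -2.7796%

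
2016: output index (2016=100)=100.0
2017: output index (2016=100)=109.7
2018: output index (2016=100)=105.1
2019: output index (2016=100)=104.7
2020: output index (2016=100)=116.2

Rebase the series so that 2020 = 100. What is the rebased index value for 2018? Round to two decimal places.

90.45

Rebased(2018) = 105.1 / 116.2 × 100 = 90.4475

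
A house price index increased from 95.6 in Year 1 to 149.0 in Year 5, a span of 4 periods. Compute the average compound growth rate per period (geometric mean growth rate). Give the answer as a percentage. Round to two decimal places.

Growth factor = (149.0/95.6)^(1/4) = (1.558577)^(1/4) = 1.117332
Growth rate = 1.117332 − 1 = 0.117332 = 11.7332%

11.73%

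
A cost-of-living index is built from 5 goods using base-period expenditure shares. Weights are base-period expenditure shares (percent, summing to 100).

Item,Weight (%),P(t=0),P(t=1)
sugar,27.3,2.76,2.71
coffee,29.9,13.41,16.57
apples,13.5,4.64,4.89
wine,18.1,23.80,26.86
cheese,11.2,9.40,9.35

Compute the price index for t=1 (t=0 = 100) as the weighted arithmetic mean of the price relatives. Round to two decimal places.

sugar: 27.3 × (2.71/2.76) = 27.3 × 0.981884 = 26.8054
coffee: 29.9 × (16.57/13.41) = 29.9 × 1.235645 = 36.9458
apples: 13.5 × (4.89/4.64) = 13.5 × 1.053879 = 14.2274
wine: 18.1 × (26.86/23.80) = 18.1 × 1.128571 = 20.4271
cheese: 11.2 × (9.35/9.40) = 11.2 × 0.994681 = 11.1404
Index = Σ wᵢ·(p₁ᵢ/p₀ᵢ) = 26.8054 + 36.9458 + 14.2274 + 20.4271 + 11.1404 = 109.5462

109.55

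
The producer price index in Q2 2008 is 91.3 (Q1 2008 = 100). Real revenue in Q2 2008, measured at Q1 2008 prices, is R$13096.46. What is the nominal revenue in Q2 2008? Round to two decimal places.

Nominal = Real × (Index/100) = 13096.46 × (91.3/100)
        = 13096.46 × 0.913 = 11957.0680

11957.07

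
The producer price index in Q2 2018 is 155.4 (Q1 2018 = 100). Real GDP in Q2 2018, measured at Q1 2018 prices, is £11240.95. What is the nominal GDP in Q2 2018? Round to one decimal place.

Nominal = Real × (Index/100) = 11240.95 × (155.4/100)
        = 11240.95 × 1.554 = 17468.4363

17468.4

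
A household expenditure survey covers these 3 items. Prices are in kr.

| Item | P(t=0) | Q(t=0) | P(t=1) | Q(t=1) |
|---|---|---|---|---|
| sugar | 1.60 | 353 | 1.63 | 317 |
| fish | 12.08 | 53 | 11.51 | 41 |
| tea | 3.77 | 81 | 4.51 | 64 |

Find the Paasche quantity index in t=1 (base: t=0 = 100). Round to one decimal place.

82.4

Paasche quantity index uses current-period prices as weights.
ΣP(t=1)·Q(t=1) = 1.63×317 + 11.51×41 + 4.51×64 = 516.71 + 471.91 + 288.64 = 1277.26
ΣP(t=1)·Q(t=0) = 1.63×353 + 11.51×53 + 4.51×81 = 575.39 + 610.03 + 365.31 = 1550.73
Index = 1277.26 / 1550.73 × 100 = 82.3651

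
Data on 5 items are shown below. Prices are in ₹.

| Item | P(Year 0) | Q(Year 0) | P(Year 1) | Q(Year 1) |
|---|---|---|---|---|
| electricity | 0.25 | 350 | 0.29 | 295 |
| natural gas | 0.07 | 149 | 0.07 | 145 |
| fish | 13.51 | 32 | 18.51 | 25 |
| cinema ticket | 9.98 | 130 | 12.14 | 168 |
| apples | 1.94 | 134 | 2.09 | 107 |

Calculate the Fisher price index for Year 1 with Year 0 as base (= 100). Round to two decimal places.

122.56

Laspeyres component (base-period weights):
ΣP(Year 1)Q(Year 0) = 0.29×350 + 0.07×149 + 18.51×32 + 12.14×130 + 2.09×134 = 101.5 + 10.43 + 592.32 + 1578.2 + 280.06 = 2562.51
ΣP(Year 0)Q(Year 0) = 0.25×350 + 0.07×149 + 13.51×32 + 9.98×130 + 1.94×134 = 87.5 + 10.43 + 432.32 + 1297.4 + 259.96 = 2087.61
L = 2562.51 / 2087.61 × 100 = 122.7485
Paasche component (current-period weights):
ΣP(Year 1)Q(Year 1) = 0.29×295 + 0.07×145 + 18.51×25 + 12.14×168 + 2.09×107 = 85.55 + 10.15 + 462.75 + 2039.52 + 223.63 = 2821.6
ΣP(Year 0)Q(Year 1) = 0.25×295 + 0.07×145 + 13.51×25 + 9.98×168 + 1.94×107 = 73.75 + 10.15 + 337.75 + 1676.64 + 207.58 = 2305.87
P = 2821.6 / 2305.87 × 100 = 122.3660
Fisher = √(L × P) = √(122.7485 × 122.3660) = 122.5571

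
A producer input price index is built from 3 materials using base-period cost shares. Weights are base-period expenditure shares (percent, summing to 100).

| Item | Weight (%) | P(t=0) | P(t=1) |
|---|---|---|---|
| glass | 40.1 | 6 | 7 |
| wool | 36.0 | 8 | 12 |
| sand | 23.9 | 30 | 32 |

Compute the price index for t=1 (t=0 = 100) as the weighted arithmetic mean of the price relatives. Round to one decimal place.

glass: 40.1 × (7/6) = 40.1 × 1.166667 = 46.7833
wool: 36.0 × (12/8) = 36.0 × 1.500000 = 54.0000
sand: 23.9 × (32/30) = 23.9 × 1.066667 = 25.4933
Index = Σ wᵢ·(p₁ᵢ/p₀ᵢ) = 46.7833 + 54.0000 + 25.4933 = 126.2767

126.3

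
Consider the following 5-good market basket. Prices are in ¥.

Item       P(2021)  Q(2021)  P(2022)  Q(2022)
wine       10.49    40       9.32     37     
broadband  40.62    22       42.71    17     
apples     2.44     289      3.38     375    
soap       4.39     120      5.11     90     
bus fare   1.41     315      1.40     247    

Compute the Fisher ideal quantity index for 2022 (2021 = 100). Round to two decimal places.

92.79

Laspeyres component (base-period weights):
ΣP(2021)Q(2022) = 10.49×37 + 40.62×17 + 2.44×375 + 4.39×90 + 1.41×247 = 388.13 + 690.54 + 915 + 395.1 + 348.27 = 2737.04
ΣP(2021)Q(2021) = 10.49×40 + 40.62×22 + 2.44×289 + 4.39×120 + 1.41×315 = 419.6 + 893.64 + 705.16 + 526.8 + 444.15 = 2989.35
L = 2737.04 / 2989.35 × 100 = 91.5597
Paasche component (current-period weights):
ΣP(2022)Q(2022) = 9.32×37 + 42.71×17 + 3.38×375 + 5.11×90 + 1.40×247 = 344.84 + 726.07 + 1267.5 + 459.9 + 345.8 = 3144.11
ΣP(2022)Q(2021) = 9.32×40 + 42.71×22 + 3.38×289 + 5.11×120 + 1.40×315 = 372.8 + 939.62 + 976.82 + 613.2 + 441 = 3343.44
P = 3144.11 / 3343.44 × 100 = 94.0382
Fisher = √(L × P) = √(91.5597 × 94.0382) = 92.7907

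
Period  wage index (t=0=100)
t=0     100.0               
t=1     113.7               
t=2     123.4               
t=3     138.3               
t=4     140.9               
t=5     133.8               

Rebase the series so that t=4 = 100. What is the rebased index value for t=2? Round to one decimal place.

Rebased(t=2) = 123.4 / 140.9 × 100 = 87.5798

87.6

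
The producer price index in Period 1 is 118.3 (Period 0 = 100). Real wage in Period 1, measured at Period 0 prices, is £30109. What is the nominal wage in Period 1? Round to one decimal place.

Nominal = Real × (Index/100) = 30109 × (118.3/100)
        = 30109 × 1.183 = 35618.9470

35618.9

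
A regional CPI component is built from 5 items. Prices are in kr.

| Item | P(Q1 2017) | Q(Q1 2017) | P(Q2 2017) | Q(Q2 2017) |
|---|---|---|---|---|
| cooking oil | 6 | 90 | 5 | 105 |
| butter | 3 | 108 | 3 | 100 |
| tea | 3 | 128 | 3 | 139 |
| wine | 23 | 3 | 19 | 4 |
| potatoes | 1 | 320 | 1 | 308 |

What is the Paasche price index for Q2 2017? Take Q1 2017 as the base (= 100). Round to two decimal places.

Paasche price index uses current-period quantities as weights.
ΣP(Q2 2017)·Q(Q2 2017) = 5×105 + 3×100 + 3×139 + 19×4 + 1×308 = 525 + 300 + 417 + 76 + 308 = 1626
ΣP(Q1 2017)·Q(Q2 2017) = 6×105 + 3×100 + 3×139 + 23×4 + 1×308 = 630 + 300 + 417 + 92 + 308 = 1747
Index = 1626 / 1747 × 100 = 93.0738

93.07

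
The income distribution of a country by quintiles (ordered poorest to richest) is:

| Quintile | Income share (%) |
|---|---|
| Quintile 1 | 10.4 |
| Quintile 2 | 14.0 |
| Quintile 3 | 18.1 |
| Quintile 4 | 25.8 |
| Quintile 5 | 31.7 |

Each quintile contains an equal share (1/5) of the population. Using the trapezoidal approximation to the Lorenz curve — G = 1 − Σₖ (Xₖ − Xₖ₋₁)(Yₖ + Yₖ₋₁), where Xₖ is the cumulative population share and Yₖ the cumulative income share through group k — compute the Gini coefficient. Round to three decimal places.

Cumulative income shares Yₖ: 0.1040, 0.2440, 0.4250, 0.6830, 1.0000
Σ (Xₖ−Xₖ₋₁)(Yₖ+Yₖ₋₁) = (1/5)(0.1040+0.0000) + (1/5)(0.2440+0.1040) + (1/5)(0.4250+0.2440) + (1/5)(0.6830+0.4250) + (1/5)(1.0000+0.6830)
  = 0.0208 + 0.0696 + 0.1338 + 0.2216 + 0.3366 = 0.7824
G = 1 − 0.7824 = 0.2176

0.218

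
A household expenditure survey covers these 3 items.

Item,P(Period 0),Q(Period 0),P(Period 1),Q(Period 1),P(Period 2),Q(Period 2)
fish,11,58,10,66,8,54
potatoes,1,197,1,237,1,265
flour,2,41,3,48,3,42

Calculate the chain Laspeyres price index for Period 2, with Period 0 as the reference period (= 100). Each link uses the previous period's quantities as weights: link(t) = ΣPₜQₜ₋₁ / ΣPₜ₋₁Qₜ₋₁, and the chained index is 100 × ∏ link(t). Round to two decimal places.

Link Period 0→Period 1:
ΣP(Period 1)Q(Period 0) = 10×58 + 1×197 + 3×41 = 580 + 197 + 123 = 900
ΣP(Period 0)Q(Period 0) = 11×58 + 1×197 + 2×41 = 638 + 197 + 82 = 917
link = 900/917 = 0.981461
Link Period 1→Period 2:
ΣP(Period 2)Q(Period 1) = 8×66 + 1×237 + 3×48 = 528 + 237 + 144 = 909
ΣP(Period 1)Q(Period 1) = 10×66 + 1×237 + 3×48 = 660 + 237 + 144 = 1041
link = 909/1041 = 0.873199
Chained index = 100 × 0.981461 × 0.873199 = 85.7011

85.70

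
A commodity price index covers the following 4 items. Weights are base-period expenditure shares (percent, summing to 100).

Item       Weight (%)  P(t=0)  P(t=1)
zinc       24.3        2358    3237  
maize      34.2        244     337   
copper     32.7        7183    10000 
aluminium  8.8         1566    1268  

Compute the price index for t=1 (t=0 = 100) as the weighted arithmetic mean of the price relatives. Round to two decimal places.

zinc: 24.3 × (3237/2358) = 24.3 × 1.372774 = 33.3584
maize: 34.2 × (337/244) = 34.2 × 1.381148 = 47.2352
copper: 32.7 × (10000/7183) = 32.7 × 1.392176 = 45.5242
aluminium: 8.8 × (1268/1566) = 8.8 × 0.809706 = 7.1254
Index = Σ wᵢ·(p₁ᵢ/p₀ᵢ) = 33.3584 + 47.2352 + 45.5242 + 7.1254 = 133.2432

133.24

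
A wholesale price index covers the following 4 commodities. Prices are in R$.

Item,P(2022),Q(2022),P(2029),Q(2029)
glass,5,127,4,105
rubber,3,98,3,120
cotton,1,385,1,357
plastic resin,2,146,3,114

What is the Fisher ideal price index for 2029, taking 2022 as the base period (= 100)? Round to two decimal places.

100.90

Laspeyres component (base-period weights):
ΣP(2029)Q(2022) = 4×127 + 3×98 + 1×385 + 3×146 = 508 + 294 + 385 + 438 = 1625
ΣP(2022)Q(2022) = 5×127 + 3×98 + 1×385 + 2×146 = 635 + 294 + 385 + 292 = 1606
L = 1625 / 1606 × 100 = 101.1831
Paasche component (current-period weights):
ΣP(2029)Q(2029) = 4×105 + 3×120 + 1×357 + 3×114 = 420 + 360 + 357 + 342 = 1479
ΣP(2022)Q(2029) = 5×105 + 3×120 + 1×357 + 2×114 = 525 + 360 + 357 + 228 = 1470
P = 1479 / 1470 × 100 = 100.6122
Fisher = √(L × P) = √(101.1831 × 100.6122) = 100.8973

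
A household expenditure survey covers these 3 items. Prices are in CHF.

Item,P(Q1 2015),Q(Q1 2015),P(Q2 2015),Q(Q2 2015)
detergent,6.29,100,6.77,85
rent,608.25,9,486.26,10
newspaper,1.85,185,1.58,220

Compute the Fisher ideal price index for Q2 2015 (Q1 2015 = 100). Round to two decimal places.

82.65

Laspeyres component (base-period weights):
ΣP(Q2 2015)Q(Q1 2015) = 6.77×100 + 486.26×9 + 1.58×185 = 677 + 4376.34 + 292.3 = 5345.64
ΣP(Q1 2015)Q(Q1 2015) = 6.29×100 + 608.25×9 + 1.85×185 = 629 + 5474.25 + 342.25 = 6445.5
L = 5345.64 / 6445.5 × 100 = 82.9360
Paasche component (current-period weights):
ΣP(Q2 2015)Q(Q2 2015) = 6.77×85 + 486.26×10 + 1.58×220 = 575.45 + 4862.6 + 347.6 = 5785.65
ΣP(Q1 2015)Q(Q2 2015) = 6.29×85 + 608.25×10 + 1.85×220 = 534.65 + 6082.5 + 407 = 7024.15
P = 5785.65 / 7024.15 × 100 = 82.3680
Fisher = √(L × P) = √(82.9360 × 82.3680) = 82.6515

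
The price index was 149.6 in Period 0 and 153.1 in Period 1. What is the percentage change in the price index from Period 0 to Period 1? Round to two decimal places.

2.34%

Change = (153.1 − 149.6) / 149.6 × 100
       = 3.5 / 149.6 × 100 = 2.3396%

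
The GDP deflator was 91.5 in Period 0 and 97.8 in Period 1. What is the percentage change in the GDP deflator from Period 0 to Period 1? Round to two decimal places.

6.89%

Change = (97.8 − 91.5) / 91.5 × 100
       = 6.3 / 91.5 × 100 = 6.8852%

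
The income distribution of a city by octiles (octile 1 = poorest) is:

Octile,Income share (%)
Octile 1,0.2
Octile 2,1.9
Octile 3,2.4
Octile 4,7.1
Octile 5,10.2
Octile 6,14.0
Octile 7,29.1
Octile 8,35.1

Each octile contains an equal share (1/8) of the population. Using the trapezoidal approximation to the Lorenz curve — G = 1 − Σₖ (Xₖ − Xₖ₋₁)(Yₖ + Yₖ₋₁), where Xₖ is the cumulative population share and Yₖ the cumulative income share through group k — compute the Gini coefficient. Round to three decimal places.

Cumulative income shares Yₖ: 0.0020, 0.0210, 0.0450, 0.1160, 0.2180, 0.3580, 0.6490, 1.0000
Σ (Xₖ−Xₖ₋₁)(Yₖ+Yₖ₋₁) = (1/8)(0.0020+0.0000) + (1/8)(0.0210+0.0020) + (1/8)(0.0450+0.0210) + (1/8)(0.1160+0.0450) + (1/8)(0.2180+0.1160) + (1/8)(0.3580+0.2180) + (1/8)(0.6490+0.3580) + (1/8)(1.0000+0.6490)
  = 0.0003 + 0.0029 + 0.0083 + 0.0201 + 0.0417 + 0.0720 + 0.1259 + 0.2061 = 0.4773
G = 1 − 0.4773 = 0.5228

0.523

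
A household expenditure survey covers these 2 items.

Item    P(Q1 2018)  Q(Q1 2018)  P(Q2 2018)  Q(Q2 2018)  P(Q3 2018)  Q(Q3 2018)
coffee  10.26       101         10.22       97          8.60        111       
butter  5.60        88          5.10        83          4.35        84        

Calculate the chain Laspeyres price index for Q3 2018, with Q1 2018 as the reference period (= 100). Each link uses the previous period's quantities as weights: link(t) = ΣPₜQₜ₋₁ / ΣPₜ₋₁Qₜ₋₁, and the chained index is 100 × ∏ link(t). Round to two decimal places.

81.84

Link Q1 2018→Q2 2018:
ΣP(Q2 2018)Q(Q1 2018) = 10.22×101 + 5.10×88 = 1032.22 + 448.8 = 1481.02
ΣP(Q1 2018)Q(Q1 2018) = 10.26×101 + 5.60×88 = 1036.26 + 492.8 = 1529.06
link = 1481.02/1529.06 = 0.968582
Link Q2 2018→Q3 2018:
ΣP(Q3 2018)Q(Q2 2018) = 8.60×97 + 4.35×83 = 834.2 + 361.05 = 1195.25
ΣP(Q2 2018)Q(Q2 2018) = 10.22×97 + 5.10×83 = 991.34 + 423.3 = 1414.64
link = 1195.25/1414.64 = 0.844915
Chained index = 100 × 0.968582 × 0.844915 = 81.8369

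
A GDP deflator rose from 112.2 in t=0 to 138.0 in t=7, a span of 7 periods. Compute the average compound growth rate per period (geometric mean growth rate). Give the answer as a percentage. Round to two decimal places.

3.00%

Growth factor = (138.0/112.2)^(1/7) = (1.229947)^(1/7) = 1.030009
Growth rate = 1.030009 − 1 = 0.030009 = 3.0009%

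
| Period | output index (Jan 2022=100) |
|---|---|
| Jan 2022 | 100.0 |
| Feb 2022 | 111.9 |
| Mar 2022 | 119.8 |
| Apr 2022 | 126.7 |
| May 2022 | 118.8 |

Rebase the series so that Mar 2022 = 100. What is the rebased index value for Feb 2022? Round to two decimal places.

93.41

Rebased(Feb 2022) = 111.9 / 119.8 × 100 = 93.4057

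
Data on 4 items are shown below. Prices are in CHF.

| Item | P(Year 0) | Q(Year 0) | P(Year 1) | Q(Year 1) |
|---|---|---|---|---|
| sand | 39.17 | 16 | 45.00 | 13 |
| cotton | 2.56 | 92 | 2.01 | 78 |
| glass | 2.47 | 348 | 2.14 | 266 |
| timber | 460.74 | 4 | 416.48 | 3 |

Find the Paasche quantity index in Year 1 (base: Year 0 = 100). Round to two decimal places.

77.23

Paasche quantity index uses current-period prices as weights.
ΣP(Year 1)·Q(Year 1) = 45.00×13 + 2.01×78 + 2.14×266 + 416.48×3 = 585 + 156.78 + 569.24 + 1249.44 = 2560.46
ΣP(Year 1)·Q(Year 0) = 45.00×16 + 2.01×92 + 2.14×348 + 416.48×4 = 720 + 184.92 + 744.72 + 1665.92 = 3315.56
Index = 2560.46 / 3315.56 × 100 = 77.2256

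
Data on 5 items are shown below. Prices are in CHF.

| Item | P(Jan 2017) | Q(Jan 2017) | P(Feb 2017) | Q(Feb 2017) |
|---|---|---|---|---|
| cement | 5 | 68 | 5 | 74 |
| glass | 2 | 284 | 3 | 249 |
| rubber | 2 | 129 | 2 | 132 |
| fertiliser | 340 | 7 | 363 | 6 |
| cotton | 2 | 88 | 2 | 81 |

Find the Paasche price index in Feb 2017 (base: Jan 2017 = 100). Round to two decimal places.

111.61

Paasche price index uses current-period quantities as weights.
ΣP(Feb 2017)·Q(Feb 2017) = 5×74 + 3×249 + 2×132 + 363×6 + 2×81 = 370 + 747 + 264 + 2178 + 162 = 3721
ΣP(Jan 2017)·Q(Feb 2017) = 5×74 + 2×249 + 2×132 + 340×6 + 2×81 = 370 + 498 + 264 + 2040 + 162 = 3334
Index = 3721 / 3334 × 100 = 111.6077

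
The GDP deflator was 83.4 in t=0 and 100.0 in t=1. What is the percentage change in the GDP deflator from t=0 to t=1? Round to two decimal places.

Change = (100.0 − 83.4) / 83.4 × 100
       = 16.6 / 83.4 × 100 = 19.9041%

19.90%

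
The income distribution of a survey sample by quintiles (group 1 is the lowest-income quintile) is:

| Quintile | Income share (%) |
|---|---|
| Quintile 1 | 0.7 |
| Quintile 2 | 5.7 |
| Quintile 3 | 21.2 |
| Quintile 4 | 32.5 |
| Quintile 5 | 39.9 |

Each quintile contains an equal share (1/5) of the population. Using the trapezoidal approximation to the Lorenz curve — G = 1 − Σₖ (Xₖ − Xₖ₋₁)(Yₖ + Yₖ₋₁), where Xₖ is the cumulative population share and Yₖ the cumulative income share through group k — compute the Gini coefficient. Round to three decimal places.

0.421

Cumulative income shares Yₖ: 0.0070, 0.0640, 0.2760, 0.6010, 1.0000
Σ (Xₖ−Xₖ₋₁)(Yₖ+Yₖ₋₁) = (1/5)(0.0070+0.0000) + (1/5)(0.0640+0.0070) + (1/5)(0.2760+0.0640) + (1/5)(0.6010+0.2760) + (1/5)(1.0000+0.6010)
  = 0.0014 + 0.0142 + 0.0680 + 0.1754 + 0.3202 = 0.5792
G = 1 − 0.5792 = 0.4208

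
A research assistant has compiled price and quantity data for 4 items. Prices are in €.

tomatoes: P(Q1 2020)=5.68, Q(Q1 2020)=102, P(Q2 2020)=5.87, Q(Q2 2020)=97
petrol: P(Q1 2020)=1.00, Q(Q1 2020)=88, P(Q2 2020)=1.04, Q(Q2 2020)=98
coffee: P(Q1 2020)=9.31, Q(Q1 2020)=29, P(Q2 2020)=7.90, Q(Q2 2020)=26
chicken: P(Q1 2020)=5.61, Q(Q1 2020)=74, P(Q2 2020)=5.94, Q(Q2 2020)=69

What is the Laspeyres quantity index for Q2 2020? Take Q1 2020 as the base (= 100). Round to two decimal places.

Laspeyres quantity index uses base-period prices as weights.
ΣP(Q1 2020)·Q(Q2 2020) = 5.68×97 + 1.00×98 + 9.31×26 + 5.61×69 = 550.96 + 98 + 242.06 + 387.09 = 1278.11
ΣP(Q1 2020)·Q(Q1 2020) = 5.68×102 + 1.00×88 + 9.31×29 + 5.61×74 = 579.36 + 88 + 269.99 + 415.14 = 1352.49
Index = 1278.11 / 1352.49 × 100 = 94.5005

94.50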